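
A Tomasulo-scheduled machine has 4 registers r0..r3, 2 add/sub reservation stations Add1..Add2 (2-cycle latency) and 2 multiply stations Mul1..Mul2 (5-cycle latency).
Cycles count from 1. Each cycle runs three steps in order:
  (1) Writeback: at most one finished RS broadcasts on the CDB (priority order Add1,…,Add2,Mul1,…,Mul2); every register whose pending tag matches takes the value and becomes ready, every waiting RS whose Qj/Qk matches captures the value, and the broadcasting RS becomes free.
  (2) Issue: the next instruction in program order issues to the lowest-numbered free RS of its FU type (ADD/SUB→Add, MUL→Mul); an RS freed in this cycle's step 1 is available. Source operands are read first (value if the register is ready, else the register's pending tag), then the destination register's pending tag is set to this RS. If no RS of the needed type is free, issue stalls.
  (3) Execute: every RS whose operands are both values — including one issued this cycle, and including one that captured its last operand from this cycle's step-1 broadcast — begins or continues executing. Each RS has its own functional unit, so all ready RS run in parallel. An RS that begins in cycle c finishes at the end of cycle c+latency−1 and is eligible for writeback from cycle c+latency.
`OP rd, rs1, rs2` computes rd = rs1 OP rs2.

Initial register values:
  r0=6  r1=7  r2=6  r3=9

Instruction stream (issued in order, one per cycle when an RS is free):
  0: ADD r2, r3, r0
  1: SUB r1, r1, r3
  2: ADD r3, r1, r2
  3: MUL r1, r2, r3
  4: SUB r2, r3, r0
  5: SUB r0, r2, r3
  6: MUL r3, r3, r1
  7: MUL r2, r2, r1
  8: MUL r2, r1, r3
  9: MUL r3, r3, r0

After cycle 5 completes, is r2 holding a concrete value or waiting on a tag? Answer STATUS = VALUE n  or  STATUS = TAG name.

cycle 1: issue ADD r2<-Add1 // r0:6,r1:7,r2:Add1,r3:9
cycle 2: issue SUB r1<-Add2 // r0:6,r1:Add2,r2:Add1,r3:9
cycle 3: CDB Add1=15; issue ADD r3<-Add1 // r0:6,r1:Add2,r2:15,r3:Add1
cycle 4: CDB Add2=-2; issue MUL r1<-Mul1 // r0:6,r1:Mul1,r2:15,r3:Add1
cycle 5: issue SUB r2<-Add2 // r0:6,r1:Mul1,r2:Add2,r3:Add1

STATUS = TAG Add2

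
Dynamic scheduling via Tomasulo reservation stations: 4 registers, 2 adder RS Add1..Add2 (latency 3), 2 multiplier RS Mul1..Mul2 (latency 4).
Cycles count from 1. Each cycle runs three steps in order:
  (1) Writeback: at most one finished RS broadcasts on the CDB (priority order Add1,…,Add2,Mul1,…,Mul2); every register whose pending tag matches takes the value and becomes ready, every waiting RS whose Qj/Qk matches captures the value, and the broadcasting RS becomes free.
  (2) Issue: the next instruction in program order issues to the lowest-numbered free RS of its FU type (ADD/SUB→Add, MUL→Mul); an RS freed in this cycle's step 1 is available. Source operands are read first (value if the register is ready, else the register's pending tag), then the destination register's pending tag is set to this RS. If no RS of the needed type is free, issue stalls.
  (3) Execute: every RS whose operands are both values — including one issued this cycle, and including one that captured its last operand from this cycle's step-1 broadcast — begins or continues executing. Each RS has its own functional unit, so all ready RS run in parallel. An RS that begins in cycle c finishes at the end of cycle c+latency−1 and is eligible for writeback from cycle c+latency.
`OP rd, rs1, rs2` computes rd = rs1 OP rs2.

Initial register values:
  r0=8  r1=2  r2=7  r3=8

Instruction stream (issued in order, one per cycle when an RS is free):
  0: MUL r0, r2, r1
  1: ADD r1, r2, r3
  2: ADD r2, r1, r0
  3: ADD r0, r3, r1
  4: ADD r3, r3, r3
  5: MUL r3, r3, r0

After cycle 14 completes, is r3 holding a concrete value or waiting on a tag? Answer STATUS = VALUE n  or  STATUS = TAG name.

  c1: issue MUL r0<-Mul1  regs: r0:Mul1,r1:2,r2:7,r3:8
  c2: issue ADD r1<-Add1  regs: r0:Mul1,r1:Add1,r2:7,r3:8
  c3: issue ADD r2<-Add2  regs: r0:Mul1,r1:Add1,r2:Add2,r3:8
  c4: stall  regs: r0:Mul1,r1:Add1,r2:Add2,r3:8
  c5: CDB Add1=15; issue ADD r0<-Add1  regs: r0:Add1,r1:15,r2:Add2,r3:8
  c6: CDB Mul1=14; stall  regs: r0:Add1,r1:15,r2:Add2,r3:8
  c7: stall  regs: r0:Add1,r1:15,r2:Add2,r3:8
  c8: CDB Add1=23; issue ADD r3<-Add1  regs: r0:23,r1:15,r2:Add2,r3:Add1
  c9: CDB Add2=29; issue MUL r3<-Mul1  regs: r0:23,r1:15,r2:29,r3:Mul1
  c10: -  regs: r0:23,r1:15,r2:29,r3:Mul1
  c11: CDB Add1=16  regs: r0:23,r1:15,r2:29,r3:Mul1
  c12: -  regs: r0:23,r1:15,r2:29,r3:Mul1
  c13: -  regs: r0:23,r1:15,r2:29,r3:Mul1
  c14: -  regs: r0:23,r1:15,r2:29,r3:Mul1

STATUS = TAG Mul1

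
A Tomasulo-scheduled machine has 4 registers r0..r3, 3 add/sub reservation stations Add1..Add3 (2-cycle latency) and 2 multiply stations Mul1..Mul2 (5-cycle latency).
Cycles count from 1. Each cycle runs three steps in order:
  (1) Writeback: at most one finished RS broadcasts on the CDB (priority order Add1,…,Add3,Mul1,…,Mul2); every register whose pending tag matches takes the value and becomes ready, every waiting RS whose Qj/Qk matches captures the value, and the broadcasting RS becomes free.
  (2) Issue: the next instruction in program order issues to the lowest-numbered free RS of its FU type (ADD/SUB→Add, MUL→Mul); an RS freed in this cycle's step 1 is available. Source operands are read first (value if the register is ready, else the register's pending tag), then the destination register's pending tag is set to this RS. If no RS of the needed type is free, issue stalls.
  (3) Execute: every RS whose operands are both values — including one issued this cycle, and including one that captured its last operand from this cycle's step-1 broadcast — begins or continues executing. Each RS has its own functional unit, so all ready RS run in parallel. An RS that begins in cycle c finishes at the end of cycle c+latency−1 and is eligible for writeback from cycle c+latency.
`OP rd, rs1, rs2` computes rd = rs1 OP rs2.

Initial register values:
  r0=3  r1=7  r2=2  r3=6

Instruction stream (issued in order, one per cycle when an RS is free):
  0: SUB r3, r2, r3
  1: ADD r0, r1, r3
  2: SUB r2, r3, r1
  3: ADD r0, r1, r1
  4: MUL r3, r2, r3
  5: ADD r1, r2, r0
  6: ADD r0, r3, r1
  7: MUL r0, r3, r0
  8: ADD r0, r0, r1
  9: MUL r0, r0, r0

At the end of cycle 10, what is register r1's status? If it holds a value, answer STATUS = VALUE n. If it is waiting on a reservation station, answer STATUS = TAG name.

STATUS = VALUE 3

cycle 1: issue SUB r3<-Add1 // r0:3,r1:7,r2:2,r3:Add1
cycle 2: issue ADD r0<-Add2 // r0:Add2,r1:7,r2:2,r3:Add1
cycle 3: CDB Add1=-4; issue SUB r2<-Add1 // r0:Add2,r1:7,r2:Add1,r3:-4
cycle 4: issue ADD r0<-Add3 // r0:Add3,r1:7,r2:Add1,r3:-4
cycle 5: CDB Add1=-11; issue MUL r3<-Mul1 // r0:Add3,r1:7,r2:-11,r3:Mul1
cycle 6: CDB Add2=3; issue ADD r1<-Add1 // r0:Add3,r1:Add1,r2:-11,r3:Mul1
cycle 7: CDB Add3=14; issue ADD r0<-Add2 // r0:Add2,r1:Add1,r2:-11,r3:Mul1
cycle 8: issue MUL r0<-Mul2 // r0:Mul2,r1:Add1,r2:-11,r3:Mul1
cycle 9: CDB Add1=3; issue ADD r0<-Add1 // r0:Add1,r1:3,r2:-11,r3:Mul1
cycle 10: CDB Mul1=44; issue MUL r0<-Mul1 // r0:Mul1,r1:3,r2:-11,r3:44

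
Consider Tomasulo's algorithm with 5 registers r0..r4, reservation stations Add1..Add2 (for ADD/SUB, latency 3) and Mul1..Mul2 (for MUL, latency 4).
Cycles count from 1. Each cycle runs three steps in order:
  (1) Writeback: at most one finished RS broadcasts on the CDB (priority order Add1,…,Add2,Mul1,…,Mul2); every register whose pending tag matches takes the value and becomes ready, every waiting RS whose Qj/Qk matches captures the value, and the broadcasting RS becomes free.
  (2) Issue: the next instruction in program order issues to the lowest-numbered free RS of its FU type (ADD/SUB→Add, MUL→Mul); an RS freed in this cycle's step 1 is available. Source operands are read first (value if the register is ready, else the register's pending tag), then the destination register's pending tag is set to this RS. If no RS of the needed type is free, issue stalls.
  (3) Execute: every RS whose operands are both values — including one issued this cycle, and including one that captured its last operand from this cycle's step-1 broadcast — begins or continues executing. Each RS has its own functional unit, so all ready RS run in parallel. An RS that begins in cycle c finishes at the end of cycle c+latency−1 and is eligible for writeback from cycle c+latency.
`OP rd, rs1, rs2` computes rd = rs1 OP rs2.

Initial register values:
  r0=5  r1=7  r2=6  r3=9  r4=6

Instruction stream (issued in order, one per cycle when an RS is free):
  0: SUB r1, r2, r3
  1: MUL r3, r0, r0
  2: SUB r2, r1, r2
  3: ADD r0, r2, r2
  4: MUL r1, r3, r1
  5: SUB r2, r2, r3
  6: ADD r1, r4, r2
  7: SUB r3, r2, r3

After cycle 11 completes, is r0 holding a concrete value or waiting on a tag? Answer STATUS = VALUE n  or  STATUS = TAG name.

STATUS = VALUE -18

c1: issue SUB r1<-Add1 | r0:5,r1:Add1,r2:6,r3:9,r4:6
c2: issue MUL r3<-Mul1 | r0:5,r1:Add1,r2:6,r3:Mul1,r4:6
c3: issue SUB r2<-Add2 | r0:5,r1:Add1,r2:Add2,r3:Mul1,r4:6
c4: CDB Add1=-3; issue ADD r0<-Add1 | r0:Add1,r1:-3,r2:Add2,r3:Mul1,r4:6
c5: issue MUL r1<-Mul2 | r0:Add1,r1:Mul2,r2:Add2,r3:Mul1,r4:6
c6: CDB Mul1=25; stall | r0:Add1,r1:Mul2,r2:Add2,r3:25,r4:6
c7: CDB Add2=-9; issue SUB r2<-Add2 | r0:Add1,r1:Mul2,r2:Add2,r3:25,r4:6
c8: stall | r0:Add1,r1:Mul2,r2:Add2,r3:25,r4:6
c9: stall | r0:Add1,r1:Mul2,r2:Add2,r3:25,r4:6
c10: CDB Add1=-18; issue ADD r1<-Add1 | r0:-18,r1:Add1,r2:Add2,r3:25,r4:6
c11: CDB Add2=-34; issue SUB r3<-Add2 | r0:-18,r1:Add1,r2:-34,r3:Add2,r4:6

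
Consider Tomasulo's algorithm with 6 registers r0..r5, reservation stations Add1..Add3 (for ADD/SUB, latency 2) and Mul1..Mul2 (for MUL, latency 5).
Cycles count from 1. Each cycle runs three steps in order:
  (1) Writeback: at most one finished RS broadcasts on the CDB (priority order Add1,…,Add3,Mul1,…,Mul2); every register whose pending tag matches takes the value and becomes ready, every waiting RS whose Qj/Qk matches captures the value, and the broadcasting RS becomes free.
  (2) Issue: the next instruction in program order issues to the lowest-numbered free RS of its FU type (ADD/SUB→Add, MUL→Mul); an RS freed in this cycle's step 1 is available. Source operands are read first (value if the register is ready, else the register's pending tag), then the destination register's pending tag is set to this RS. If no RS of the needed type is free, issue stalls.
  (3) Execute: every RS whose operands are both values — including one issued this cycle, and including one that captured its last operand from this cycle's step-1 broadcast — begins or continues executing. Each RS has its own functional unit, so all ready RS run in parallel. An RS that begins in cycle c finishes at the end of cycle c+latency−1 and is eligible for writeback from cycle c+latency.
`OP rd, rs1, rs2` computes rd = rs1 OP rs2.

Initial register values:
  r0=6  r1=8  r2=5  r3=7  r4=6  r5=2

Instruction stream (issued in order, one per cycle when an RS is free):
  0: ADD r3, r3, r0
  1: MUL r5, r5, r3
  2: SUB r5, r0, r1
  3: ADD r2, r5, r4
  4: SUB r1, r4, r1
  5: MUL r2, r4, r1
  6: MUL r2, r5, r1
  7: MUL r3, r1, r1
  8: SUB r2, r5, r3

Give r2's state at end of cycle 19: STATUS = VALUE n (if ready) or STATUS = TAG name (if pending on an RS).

STATUS = VALUE -6

c1: issue ADD r3<-Add1 | r0:6,r1:8,r2:5,r3:Add1,r4:6,r5:2
c2: issue MUL r5<-Mul1 | r0:6,r1:8,r2:5,r3:Add1,r4:6,r5:Mul1
c3: CDB Add1=13; issue SUB r5<-Add1 | r0:6,r1:8,r2:5,r3:13,r4:6,r5:Add1
c4: issue ADD r2<-Add2 | r0:6,r1:8,r2:Add2,r3:13,r4:6,r5:Add1
c5: CDB Add1=-2; issue SUB r1<-Add1 | r0:6,r1:Add1,r2:Add2,r3:13,r4:6,r5:-2
c6: issue MUL r2<-Mul2 | r0:6,r1:Add1,r2:Mul2,r3:13,r4:6,r5:-2
c7: CDB Add1=-2; stall | r0:6,r1:-2,r2:Mul2,r3:13,r4:6,r5:-2
c8: CDB Add2=4; stall | r0:6,r1:-2,r2:Mul2,r3:13,r4:6,r5:-2
c9: CDB Mul1=26; issue MUL r2<-Mul1 | r0:6,r1:-2,r2:Mul1,r3:13,r4:6,r5:-2
c10: stall | r0:6,r1:-2,r2:Mul1,r3:13,r4:6,r5:-2
c11: stall | r0:6,r1:-2,r2:Mul1,r3:13,r4:6,r5:-2
c12: CDB Mul2=-12; issue MUL r3<-Mul2 | r0:6,r1:-2,r2:Mul1,r3:Mul2,r4:6,r5:-2
c13: issue SUB r2<-Add1 | r0:6,r1:-2,r2:Add1,r3:Mul2,r4:6,r5:-2
c14: CDB Mul1=4 | r0:6,r1:-2,r2:Add1,r3:Mul2,r4:6,r5:-2
c15: - | r0:6,r1:-2,r2:Add1,r3:Mul2,r4:6,r5:-2
c16: - | r0:6,r1:-2,r2:Add1,r3:Mul2,r4:6,r5:-2
c17: CDB Mul2=4 | r0:6,r1:-2,r2:Add1,r3:4,r4:6,r5:-2
c18: - | r0:6,r1:-2,r2:Add1,r3:4,r4:6,r5:-2
c19: CDB Add1=-6 | r0:6,r1:-2,r2:-6,r3:4,r4:6,r5:-2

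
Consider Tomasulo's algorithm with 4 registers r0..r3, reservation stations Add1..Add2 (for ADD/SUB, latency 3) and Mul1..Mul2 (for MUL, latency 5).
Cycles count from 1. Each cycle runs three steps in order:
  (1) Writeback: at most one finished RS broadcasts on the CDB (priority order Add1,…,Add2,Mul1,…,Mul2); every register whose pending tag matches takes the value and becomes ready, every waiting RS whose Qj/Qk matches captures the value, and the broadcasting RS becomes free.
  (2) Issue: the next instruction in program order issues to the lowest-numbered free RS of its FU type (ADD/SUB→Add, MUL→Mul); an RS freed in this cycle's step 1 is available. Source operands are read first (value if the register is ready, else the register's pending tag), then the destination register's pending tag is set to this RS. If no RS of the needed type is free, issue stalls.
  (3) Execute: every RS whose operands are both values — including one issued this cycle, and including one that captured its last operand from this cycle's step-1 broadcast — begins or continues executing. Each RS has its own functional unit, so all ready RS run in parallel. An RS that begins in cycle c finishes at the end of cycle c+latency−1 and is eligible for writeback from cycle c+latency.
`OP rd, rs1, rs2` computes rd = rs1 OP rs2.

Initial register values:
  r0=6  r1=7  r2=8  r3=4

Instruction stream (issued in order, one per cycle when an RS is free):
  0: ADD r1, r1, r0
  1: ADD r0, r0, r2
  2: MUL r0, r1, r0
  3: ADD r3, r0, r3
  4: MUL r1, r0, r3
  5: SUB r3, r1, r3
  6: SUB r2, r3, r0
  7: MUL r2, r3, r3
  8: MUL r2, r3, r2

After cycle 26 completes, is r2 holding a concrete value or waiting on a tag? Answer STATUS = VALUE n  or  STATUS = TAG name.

cycle 1: issue ADD r1<-Add1 // r0:6,r1:Add1,r2:8,r3:4
cycle 2: issue ADD r0<-Add2 // r0:Add2,r1:Add1,r2:8,r3:4
cycle 3: issue MUL r0<-Mul1 // r0:Mul1,r1:Add1,r2:8,r3:4
cycle 4: CDB Add1=13; issue ADD r3<-Add1 // r0:Mul1,r1:13,r2:8,r3:Add1
cycle 5: CDB Add2=14; issue MUL r1<-Mul2 // r0:Mul1,r1:Mul2,r2:8,r3:Add1
cycle 6: issue SUB r3<-Add2 // r0:Mul1,r1:Mul2,r2:8,r3:Add2
cycle 7: stall // r0:Mul1,r1:Mul2,r2:8,r3:Add2
cycle 8: stall // r0:Mul1,r1:Mul2,r2:8,r3:Add2
cycle 9: stall // r0:Mul1,r1:Mul2,r2:8,r3:Add2
cycle 10: CDB Mul1=182; stall // r0:182,r1:Mul2,r2:8,r3:Add2
cycle 11: stall // r0:182,r1:Mul2,r2:8,r3:Add2
cycle 12: stall // r0:182,r1:Mul2,r2:8,r3:Add2
cycle 13: CDB Add1=186; issue SUB r2<-Add1 // r0:182,r1:Mul2,r2:Add1,r3:Add2
cycle 14: issue MUL r2<-Mul1 // r0:182,r1:Mul2,r2:Mul1,r3:Add2
cycle 15: stall // r0:182,r1:Mul2,r2:Mul1,r3:Add2
cycle 16: stall // r0:182,r1:Mul2,r2:Mul1,r3:Add2
cycle 17: stall // r0:182,r1:Mul2,r2:Mul1,r3:Add2
cycle 18: CDB Mul2=33852; issue MUL r2<-Mul2 // r0:182,r1:33852,r2:Mul2,r3:Add2
cycle 19: - // r0:182,r1:33852,r2:Mul2,r3:Add2
cycle 20: - // r0:182,r1:33852,r2:Mul2,r3:Add2
cycle 21: CDB Add2=33666 // r0:182,r1:33852,r2:Mul2,r3:33666
cycle 22: - // r0:182,r1:33852,r2:Mul2,r3:33666
cycle 23: - // r0:182,r1:33852,r2:Mul2,r3:33666
cycle 24: CDB Add1=33484 // r0:182,r1:33852,r2:Mul2,r3:33666
cycle 25: - // r0:182,r1:33852,r2:Mul2,r3:33666
cycle 26: CDB Mul1=1133399556 // r0:182,r1:33852,r2:Mul2,r3:33666

STATUS = TAG Mul2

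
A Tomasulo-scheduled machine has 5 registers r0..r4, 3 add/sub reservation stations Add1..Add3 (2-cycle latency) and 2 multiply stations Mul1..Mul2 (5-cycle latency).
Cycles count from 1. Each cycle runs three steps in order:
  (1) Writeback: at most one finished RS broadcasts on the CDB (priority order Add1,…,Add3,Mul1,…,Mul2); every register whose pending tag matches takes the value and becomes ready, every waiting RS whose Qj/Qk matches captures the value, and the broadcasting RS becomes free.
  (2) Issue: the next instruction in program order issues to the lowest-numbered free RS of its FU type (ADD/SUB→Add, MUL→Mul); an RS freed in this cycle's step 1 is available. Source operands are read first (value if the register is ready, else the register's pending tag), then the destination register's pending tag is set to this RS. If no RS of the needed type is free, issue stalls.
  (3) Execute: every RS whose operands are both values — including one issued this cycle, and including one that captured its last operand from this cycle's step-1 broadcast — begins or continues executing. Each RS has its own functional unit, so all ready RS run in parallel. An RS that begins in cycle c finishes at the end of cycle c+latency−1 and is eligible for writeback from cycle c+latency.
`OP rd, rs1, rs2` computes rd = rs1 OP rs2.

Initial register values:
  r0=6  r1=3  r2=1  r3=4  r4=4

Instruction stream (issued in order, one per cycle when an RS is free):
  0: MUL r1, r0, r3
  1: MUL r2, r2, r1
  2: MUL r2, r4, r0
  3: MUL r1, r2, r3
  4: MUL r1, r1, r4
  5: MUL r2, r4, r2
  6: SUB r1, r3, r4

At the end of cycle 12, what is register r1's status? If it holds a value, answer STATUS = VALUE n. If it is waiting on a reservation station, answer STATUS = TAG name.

STATUS = TAG Mul2

c1: issue MUL r1<-Mul1 | r0:6,r1:Mul1,r2:1,r3:4,r4:4
c2: issue MUL r2<-Mul2 | r0:6,r1:Mul1,r2:Mul2,r3:4,r4:4
c3: stall | r0:6,r1:Mul1,r2:Mul2,r3:4,r4:4
c4: stall | r0:6,r1:Mul1,r2:Mul2,r3:4,r4:4
c5: stall | r0:6,r1:Mul1,r2:Mul2,r3:4,r4:4
c6: CDB Mul1=24; issue MUL r2<-Mul1 | r0:6,r1:24,r2:Mul1,r3:4,r4:4
c7: stall | r0:6,r1:24,r2:Mul1,r3:4,r4:4
c8: stall | r0:6,r1:24,r2:Mul1,r3:4,r4:4
c9: stall | r0:6,r1:24,r2:Mul1,r3:4,r4:4
c10: stall | r0:6,r1:24,r2:Mul1,r3:4,r4:4
c11: CDB Mul1=24; issue MUL r1<-Mul1 | r0:6,r1:Mul1,r2:24,r3:4,r4:4
c12: CDB Mul2=24; issue MUL r1<-Mul2 | r0:6,r1:Mul2,r2:24,r3:4,r4:4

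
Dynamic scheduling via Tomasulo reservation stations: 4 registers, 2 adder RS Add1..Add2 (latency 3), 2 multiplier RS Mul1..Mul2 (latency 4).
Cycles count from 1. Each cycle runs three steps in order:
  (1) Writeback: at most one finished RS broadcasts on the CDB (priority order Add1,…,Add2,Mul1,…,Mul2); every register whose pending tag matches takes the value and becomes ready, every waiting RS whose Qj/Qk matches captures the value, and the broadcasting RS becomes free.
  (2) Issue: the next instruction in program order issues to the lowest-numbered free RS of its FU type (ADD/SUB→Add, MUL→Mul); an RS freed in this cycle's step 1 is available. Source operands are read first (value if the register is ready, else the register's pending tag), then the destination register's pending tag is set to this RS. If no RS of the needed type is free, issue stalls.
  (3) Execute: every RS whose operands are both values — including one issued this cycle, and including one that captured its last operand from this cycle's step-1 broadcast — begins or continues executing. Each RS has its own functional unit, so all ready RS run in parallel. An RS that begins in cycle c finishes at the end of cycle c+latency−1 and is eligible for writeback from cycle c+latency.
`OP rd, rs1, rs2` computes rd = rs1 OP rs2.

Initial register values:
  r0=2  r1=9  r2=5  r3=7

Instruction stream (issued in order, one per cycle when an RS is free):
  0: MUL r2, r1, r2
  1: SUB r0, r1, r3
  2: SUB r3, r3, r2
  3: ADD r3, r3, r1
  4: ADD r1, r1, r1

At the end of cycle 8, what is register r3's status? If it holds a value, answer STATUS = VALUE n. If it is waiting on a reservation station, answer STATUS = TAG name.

c1: issue MUL r2<-Mul1 | r0:2,r1:9,r2:Mul1,r3:7
c2: issue SUB r0<-Add1 | r0:Add1,r1:9,r2:Mul1,r3:7
c3: issue SUB r3<-Add2 | r0:Add1,r1:9,r2:Mul1,r3:Add2
c4: stall | r0:Add1,r1:9,r2:Mul1,r3:Add2
c5: CDB Add1=2; issue ADD r3<-Add1 | r0:2,r1:9,r2:Mul1,r3:Add1
c6: CDB Mul1=45; stall | r0:2,r1:9,r2:45,r3:Add1
c7: stall | r0:2,r1:9,r2:45,r3:Add1
c8: stall | r0:2,r1:9,r2:45,r3:Add1

STATUS = TAG Add1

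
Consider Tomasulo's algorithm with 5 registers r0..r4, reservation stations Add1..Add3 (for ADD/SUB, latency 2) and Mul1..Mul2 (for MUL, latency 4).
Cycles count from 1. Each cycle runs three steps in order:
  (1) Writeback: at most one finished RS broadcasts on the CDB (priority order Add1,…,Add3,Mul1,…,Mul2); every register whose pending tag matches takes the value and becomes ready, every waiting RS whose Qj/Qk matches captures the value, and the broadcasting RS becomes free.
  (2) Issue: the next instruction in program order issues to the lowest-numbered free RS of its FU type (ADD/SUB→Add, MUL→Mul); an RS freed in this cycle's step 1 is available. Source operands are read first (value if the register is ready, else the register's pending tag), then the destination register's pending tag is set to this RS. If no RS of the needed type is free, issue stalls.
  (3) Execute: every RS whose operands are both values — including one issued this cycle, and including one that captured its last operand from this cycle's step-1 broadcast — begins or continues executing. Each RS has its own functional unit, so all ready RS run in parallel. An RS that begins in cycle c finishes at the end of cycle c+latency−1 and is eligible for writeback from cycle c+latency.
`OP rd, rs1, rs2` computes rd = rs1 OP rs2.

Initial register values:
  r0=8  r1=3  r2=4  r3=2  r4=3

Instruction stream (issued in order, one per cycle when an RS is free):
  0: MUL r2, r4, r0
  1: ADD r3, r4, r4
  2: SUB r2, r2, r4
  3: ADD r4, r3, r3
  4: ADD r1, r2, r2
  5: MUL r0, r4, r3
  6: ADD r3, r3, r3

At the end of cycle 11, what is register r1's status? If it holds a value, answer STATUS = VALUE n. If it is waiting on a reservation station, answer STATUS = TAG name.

  c1: issue MUL r2<-Mul1  regs: r0:8,r1:3,r2:Mul1,r3:2,r4:3
  c2: issue ADD r3<-Add1  regs: r0:8,r1:3,r2:Mul1,r3:Add1,r4:3
  c3: issue SUB r2<-Add2  regs: r0:8,r1:3,r2:Add2,r3:Add1,r4:3
  c4: CDB Add1=6; issue ADD r4<-Add1  regs: r0:8,r1:3,r2:Add2,r3:6,r4:Add1
  c5: CDB Mul1=24; issue ADD r1<-Add3  regs: r0:8,r1:Add3,r2:Add2,r3:6,r4:Add1
  c6: CDB Add1=12; issue MUL r0<-Mul1  regs: r0:Mul1,r1:Add3,r2:Add2,r3:6,r4:12
  c7: CDB Add2=21; issue ADD r3<-Add1  regs: r0:Mul1,r1:Add3,r2:21,r3:Add1,r4:12
  c8: -  regs: r0:Mul1,r1:Add3,r2:21,r3:Add1,r4:12
  c9: CDB Add1=12  regs: r0:Mul1,r1:Add3,r2:21,r3:12,r4:12
  c10: CDB Add3=42  regs: r0:Mul1,r1:42,r2:21,r3:12,r4:12
  c11: CDB Mul1=72  regs: r0:72,r1:42,r2:21,r3:12,r4:12

STATUS = VALUE 42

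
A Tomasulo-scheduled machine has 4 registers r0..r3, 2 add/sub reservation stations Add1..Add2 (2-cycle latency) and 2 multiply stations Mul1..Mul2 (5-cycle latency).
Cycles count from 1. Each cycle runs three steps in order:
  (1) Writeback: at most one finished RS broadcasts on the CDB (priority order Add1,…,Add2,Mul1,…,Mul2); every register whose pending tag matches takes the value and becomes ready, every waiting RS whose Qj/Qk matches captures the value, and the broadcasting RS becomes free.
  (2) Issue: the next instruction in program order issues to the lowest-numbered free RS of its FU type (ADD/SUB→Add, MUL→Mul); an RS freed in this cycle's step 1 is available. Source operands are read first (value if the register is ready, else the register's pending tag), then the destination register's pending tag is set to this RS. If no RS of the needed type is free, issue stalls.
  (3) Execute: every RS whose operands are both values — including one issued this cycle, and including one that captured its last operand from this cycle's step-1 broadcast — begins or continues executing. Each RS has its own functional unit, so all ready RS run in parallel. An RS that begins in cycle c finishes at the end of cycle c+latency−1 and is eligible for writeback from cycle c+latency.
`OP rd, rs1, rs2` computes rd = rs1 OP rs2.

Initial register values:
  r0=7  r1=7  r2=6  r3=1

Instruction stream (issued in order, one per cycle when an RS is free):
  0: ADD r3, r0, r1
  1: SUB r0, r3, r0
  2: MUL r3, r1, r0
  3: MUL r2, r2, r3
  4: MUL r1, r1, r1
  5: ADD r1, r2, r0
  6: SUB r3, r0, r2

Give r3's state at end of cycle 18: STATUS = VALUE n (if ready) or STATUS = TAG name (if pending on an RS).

cycle 1: issue ADD r3<-Add1 // r0:7,r1:7,r2:6,r3:Add1
cycle 2: issue SUB r0<-Add2 // r0:Add2,r1:7,r2:6,r3:Add1
cycle 3: CDB Add1=14; issue MUL r3<-Mul1 // r0:Add2,r1:7,r2:6,r3:Mul1
cycle 4: issue MUL r2<-Mul2 // r0:Add2,r1:7,r2:Mul2,r3:Mul1
cycle 5: CDB Add2=7; stall // r0:7,r1:7,r2:Mul2,r3:Mul1
cycle 6: stall // r0:7,r1:7,r2:Mul2,r3:Mul1
cycle 7: stall // r0:7,r1:7,r2:Mul2,r3:Mul1
cycle 8: stall // r0:7,r1:7,r2:Mul2,r3:Mul1
cycle 9: stall // r0:7,r1:7,r2:Mul2,r3:Mul1
cycle 10: CDB Mul1=49; issue MUL r1<-Mul1 // r0:7,r1:Mul1,r2:Mul2,r3:49
cycle 11: issue ADD r1<-Add1 // r0:7,r1:Add1,r2:Mul2,r3:49
cycle 12: issue SUB r3<-Add2 // r0:7,r1:Add1,r2:Mul2,r3:Add2
cycle 13: - // r0:7,r1:Add1,r2:Mul2,r3:Add2
cycle 14: - // r0:7,r1:Add1,r2:Mul2,r3:Add2
cycle 15: CDB Mul1=49 // r0:7,r1:Add1,r2:Mul2,r3:Add2
cycle 16: CDB Mul2=294 // r0:7,r1:Add1,r2:294,r3:Add2
cycle 17: - // r0:7,r1:Add1,r2:294,r3:Add2
cycle 18: CDB Add1=301 // r0:7,r1:301,r2:294,r3:Add2

STATUS = TAG Add2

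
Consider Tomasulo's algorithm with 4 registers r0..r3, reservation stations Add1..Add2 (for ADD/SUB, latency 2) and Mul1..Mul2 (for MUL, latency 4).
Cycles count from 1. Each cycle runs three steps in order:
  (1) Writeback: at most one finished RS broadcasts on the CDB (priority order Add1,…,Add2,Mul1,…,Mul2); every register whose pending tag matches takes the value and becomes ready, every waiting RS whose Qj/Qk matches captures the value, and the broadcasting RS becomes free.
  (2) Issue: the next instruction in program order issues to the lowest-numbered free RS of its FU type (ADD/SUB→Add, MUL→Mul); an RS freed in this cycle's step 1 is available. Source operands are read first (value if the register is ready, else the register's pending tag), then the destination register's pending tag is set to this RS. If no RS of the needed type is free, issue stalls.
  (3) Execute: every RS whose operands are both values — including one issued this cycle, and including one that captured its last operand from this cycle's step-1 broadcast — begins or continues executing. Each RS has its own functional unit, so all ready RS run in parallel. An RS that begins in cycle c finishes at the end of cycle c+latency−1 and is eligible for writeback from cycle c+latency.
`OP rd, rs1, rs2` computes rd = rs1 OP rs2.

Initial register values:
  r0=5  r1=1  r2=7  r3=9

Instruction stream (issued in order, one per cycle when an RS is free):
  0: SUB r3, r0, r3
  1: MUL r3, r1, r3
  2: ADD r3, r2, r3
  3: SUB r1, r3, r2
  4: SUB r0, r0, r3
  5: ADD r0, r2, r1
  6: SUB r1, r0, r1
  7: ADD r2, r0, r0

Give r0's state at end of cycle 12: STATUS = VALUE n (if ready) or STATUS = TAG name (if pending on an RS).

STATUS = TAG Add1

cycle 1: issue SUB r3<-Add1 // r0:5,r1:1,r2:7,r3:Add1
cycle 2: issue MUL r3<-Mul1 // r0:5,r1:1,r2:7,r3:Mul1
cycle 3: CDB Add1=-4; issue ADD r3<-Add1 // r0:5,r1:1,r2:7,r3:Add1
cycle 4: issue SUB r1<-Add2 // r0:5,r1:Add2,r2:7,r3:Add1
cycle 5: stall // r0:5,r1:Add2,r2:7,r3:Add1
cycle 6: stall // r0:5,r1:Add2,r2:7,r3:Add1
cycle 7: CDB Mul1=-4; stall // r0:5,r1:Add2,r2:7,r3:Add1
cycle 8: stall // r0:5,r1:Add2,r2:7,r3:Add1
cycle 9: CDB Add1=3; issue SUB r0<-Add1 // r0:Add1,r1:Add2,r2:7,r3:3
cycle 10: stall // r0:Add1,r1:Add2,r2:7,r3:3
cycle 11: CDB Add1=2; issue ADD r0<-Add1 // r0:Add1,r1:Add2,r2:7,r3:3
cycle 12: CDB Add2=-4; issue SUB r1<-Add2 // r0:Add1,r1:Add2,r2:7,r3:3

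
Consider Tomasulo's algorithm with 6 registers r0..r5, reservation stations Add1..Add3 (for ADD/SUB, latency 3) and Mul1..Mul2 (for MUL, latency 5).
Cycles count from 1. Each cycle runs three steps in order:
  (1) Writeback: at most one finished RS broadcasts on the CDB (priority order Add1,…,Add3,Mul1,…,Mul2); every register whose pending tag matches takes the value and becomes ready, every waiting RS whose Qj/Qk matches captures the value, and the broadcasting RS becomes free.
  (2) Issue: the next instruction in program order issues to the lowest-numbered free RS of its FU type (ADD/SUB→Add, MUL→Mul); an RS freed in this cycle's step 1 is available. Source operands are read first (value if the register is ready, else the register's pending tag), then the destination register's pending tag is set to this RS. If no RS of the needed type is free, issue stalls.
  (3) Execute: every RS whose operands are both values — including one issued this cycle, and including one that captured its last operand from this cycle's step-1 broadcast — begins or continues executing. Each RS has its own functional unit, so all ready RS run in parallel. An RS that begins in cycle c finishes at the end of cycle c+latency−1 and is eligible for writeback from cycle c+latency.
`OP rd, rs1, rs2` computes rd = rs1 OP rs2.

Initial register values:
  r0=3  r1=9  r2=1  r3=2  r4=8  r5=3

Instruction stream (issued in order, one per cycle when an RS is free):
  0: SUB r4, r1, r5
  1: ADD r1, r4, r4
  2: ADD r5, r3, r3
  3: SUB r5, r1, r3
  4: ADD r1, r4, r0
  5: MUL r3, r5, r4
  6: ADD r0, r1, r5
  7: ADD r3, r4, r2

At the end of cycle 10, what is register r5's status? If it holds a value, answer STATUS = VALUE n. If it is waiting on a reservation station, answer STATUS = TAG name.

cycle 1: issue SUB r4<-Add1 // r0:3,r1:9,r2:1,r3:2,r4:Add1,r5:3
cycle 2: issue ADD r1<-Add2 // r0:3,r1:Add2,r2:1,r3:2,r4:Add1,r5:3
cycle 3: issue ADD r5<-Add3 // r0:3,r1:Add2,r2:1,r3:2,r4:Add1,r5:Add3
cycle 4: CDB Add1=6; issue SUB r5<-Add1 // r0:3,r1:Add2,r2:1,r3:2,r4:6,r5:Add1
cycle 5: stall // r0:3,r1:Add2,r2:1,r3:2,r4:6,r5:Add1
cycle 6: CDB Add3=4; issue ADD r1<-Add3 // r0:3,r1:Add3,r2:1,r3:2,r4:6,r5:Add1
cycle 7: CDB Add2=12; issue MUL r3<-Mul1 // r0:3,r1:Add3,r2:1,r3:Mul1,r4:6,r5:Add1
cycle 8: issue ADD r0<-Add2 // r0:Add2,r1:Add3,r2:1,r3:Mul1,r4:6,r5:Add1
cycle 9: CDB Add3=9; issue ADD r3<-Add3 // r0:Add2,r1:9,r2:1,r3:Add3,r4:6,r5:Add1
cycle 10: CDB Add1=10 // r0:Add2,r1:9,r2:1,r3:Add3,r4:6,r5:10

STATUS = VALUE 10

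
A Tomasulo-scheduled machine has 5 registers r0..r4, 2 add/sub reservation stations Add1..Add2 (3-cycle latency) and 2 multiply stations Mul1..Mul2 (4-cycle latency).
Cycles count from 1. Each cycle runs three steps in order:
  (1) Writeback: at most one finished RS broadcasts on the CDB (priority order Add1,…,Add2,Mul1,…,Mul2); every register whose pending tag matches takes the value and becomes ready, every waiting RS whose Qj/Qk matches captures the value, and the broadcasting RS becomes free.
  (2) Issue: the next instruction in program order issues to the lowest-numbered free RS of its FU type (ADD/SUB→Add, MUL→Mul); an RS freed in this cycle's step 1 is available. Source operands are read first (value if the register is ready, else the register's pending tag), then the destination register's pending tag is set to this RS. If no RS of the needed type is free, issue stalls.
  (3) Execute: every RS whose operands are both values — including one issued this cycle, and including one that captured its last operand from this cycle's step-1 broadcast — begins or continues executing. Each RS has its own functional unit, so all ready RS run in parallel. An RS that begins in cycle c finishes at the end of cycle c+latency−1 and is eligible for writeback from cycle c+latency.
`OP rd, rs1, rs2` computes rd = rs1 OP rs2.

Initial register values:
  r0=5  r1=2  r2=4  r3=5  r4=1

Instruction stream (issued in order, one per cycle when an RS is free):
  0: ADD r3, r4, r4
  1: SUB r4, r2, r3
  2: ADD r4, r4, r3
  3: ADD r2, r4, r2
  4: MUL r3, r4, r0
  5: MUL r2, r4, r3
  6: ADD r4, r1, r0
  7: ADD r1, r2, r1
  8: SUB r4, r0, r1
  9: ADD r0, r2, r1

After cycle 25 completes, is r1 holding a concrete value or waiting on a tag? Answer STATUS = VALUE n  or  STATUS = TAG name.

STATUS = VALUE 82

cycle 1: issue ADD r3<-Add1 // r0:5,r1:2,r2:4,r3:Add1,r4:1
cycle 2: issue SUB r4<-Add2 // r0:5,r1:2,r2:4,r3:Add1,r4:Add2
cycle 3: stall // r0:5,r1:2,r2:4,r3:Add1,r4:Add2
cycle 4: CDB Add1=2; issue ADD r4<-Add1 // r0:5,r1:2,r2:4,r3:2,r4:Add1
cycle 5: stall // r0:5,r1:2,r2:4,r3:2,r4:Add1
cycle 6: stall // r0:5,r1:2,r2:4,r3:2,r4:Add1
cycle 7: CDB Add2=2; issue ADD r2<-Add2 // r0:5,r1:2,r2:Add2,r3:2,r4:Add1
cycle 8: issue MUL r3<-Mul1 // r0:5,r1:2,r2:Add2,r3:Mul1,r4:Add1
cycle 9: issue MUL r2<-Mul2 // r0:5,r1:2,r2:Mul2,r3:Mul1,r4:Add1
cycle 10: CDB Add1=4; issue ADD r4<-Add1 // r0:5,r1:2,r2:Mul2,r3:Mul1,r4:Add1
cycle 11: stall // r0:5,r1:2,r2:Mul2,r3:Mul1,r4:Add1
cycle 12: stall // r0:5,r1:2,r2:Mul2,r3:Mul1,r4:Add1
cycle 13: CDB Add1=7; issue ADD r1<-Add1 // r0:5,r1:Add1,r2:Mul2,r3:Mul1,r4:7
cycle 14: CDB Add2=8; issue SUB r4<-Add2 // r0:5,r1:Add1,r2:Mul2,r3:Mul1,r4:Add2
cycle 15: CDB Mul1=20; stall // r0:5,r1:Add1,r2:Mul2,r3:20,r4:Add2
cycle 16: stall // r0:5,r1:Add1,r2:Mul2,r3:20,r4:Add2
cycle 17: stall // r0:5,r1:Add1,r2:Mul2,r3:20,r4:Add2
cycle 18: stall // r0:5,r1:Add1,r2:Mul2,r3:20,r4:Add2
cycle 19: CDB Mul2=80; stall // r0:5,r1:Add1,r2:80,r3:20,r4:Add2
cycle 20: stall // r0:5,r1:Add1,r2:80,r3:20,r4:Add2
cycle 21: stall // r0:5,r1:Add1,r2:80,r3:20,r4:Add2
cycle 22: CDB Add1=82; issue ADD r0<-Add1 // r0:Add1,r1:82,r2:80,r3:20,r4:Add2
cycle 23: - // r0:Add1,r1:82,r2:80,r3:20,r4:Add2
cycle 24: - // r0:Add1,r1:82,r2:80,r3:20,r4:Add2
cycle 25: CDB Add1=162 // r0:162,r1:82,r2:80,r3:20,r4:Add2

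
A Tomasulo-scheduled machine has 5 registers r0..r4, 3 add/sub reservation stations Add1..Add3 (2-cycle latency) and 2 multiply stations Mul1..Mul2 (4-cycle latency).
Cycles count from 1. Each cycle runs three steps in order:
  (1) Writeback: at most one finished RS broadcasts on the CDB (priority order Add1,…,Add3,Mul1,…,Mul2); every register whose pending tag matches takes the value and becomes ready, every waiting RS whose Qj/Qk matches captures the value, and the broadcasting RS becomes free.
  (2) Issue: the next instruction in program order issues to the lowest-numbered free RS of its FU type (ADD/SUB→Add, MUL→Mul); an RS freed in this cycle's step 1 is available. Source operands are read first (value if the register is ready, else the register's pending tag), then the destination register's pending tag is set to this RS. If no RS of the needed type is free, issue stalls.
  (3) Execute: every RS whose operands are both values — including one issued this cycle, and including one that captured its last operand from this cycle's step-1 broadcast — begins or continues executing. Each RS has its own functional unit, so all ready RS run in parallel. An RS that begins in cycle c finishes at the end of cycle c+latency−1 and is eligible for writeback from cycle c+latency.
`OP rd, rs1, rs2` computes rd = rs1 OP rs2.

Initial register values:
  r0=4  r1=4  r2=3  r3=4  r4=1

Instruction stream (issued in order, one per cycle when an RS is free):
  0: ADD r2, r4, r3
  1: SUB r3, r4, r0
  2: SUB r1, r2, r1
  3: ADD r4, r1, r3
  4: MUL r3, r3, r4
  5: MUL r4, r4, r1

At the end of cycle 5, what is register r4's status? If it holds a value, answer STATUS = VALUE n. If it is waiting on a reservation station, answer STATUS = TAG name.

STATUS = TAG Add2

cycle 1: issue ADD r2<-Add1 // r0:4,r1:4,r2:Add1,r3:4,r4:1
cycle 2: issue SUB r3<-Add2 // r0:4,r1:4,r2:Add1,r3:Add2,r4:1
cycle 3: CDB Add1=5; issue SUB r1<-Add1 // r0:4,r1:Add1,r2:5,r3:Add2,r4:1
cycle 4: CDB Add2=-3; issue ADD r4<-Add2 // r0:4,r1:Add1,r2:5,r3:-3,r4:Add2
cycle 5: CDB Add1=1; issue MUL r3<-Mul1 // r0:4,r1:1,r2:5,r3:Mul1,r4:Add2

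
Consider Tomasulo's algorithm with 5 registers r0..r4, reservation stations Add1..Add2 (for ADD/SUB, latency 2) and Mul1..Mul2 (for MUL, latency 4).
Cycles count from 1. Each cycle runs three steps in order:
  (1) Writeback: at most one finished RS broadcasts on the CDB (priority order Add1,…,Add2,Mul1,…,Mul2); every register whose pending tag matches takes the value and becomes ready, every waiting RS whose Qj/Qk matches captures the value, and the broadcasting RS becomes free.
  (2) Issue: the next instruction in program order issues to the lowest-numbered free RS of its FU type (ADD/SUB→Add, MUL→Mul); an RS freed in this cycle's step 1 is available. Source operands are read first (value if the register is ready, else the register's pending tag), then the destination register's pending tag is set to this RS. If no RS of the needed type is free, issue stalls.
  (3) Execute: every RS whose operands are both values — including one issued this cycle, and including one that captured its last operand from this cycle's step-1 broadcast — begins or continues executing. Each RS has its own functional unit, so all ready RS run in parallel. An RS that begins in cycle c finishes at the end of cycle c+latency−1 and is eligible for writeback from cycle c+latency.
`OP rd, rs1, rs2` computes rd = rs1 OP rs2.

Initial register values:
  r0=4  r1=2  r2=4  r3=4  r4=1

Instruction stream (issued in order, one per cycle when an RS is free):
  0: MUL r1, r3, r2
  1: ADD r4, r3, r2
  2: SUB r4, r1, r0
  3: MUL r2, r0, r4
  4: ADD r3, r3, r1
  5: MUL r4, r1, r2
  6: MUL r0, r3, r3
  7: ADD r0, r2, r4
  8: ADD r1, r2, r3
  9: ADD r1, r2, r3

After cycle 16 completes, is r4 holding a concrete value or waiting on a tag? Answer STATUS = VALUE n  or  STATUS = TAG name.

c1: issue MUL r1<-Mul1 | r0:4,r1:Mul1,r2:4,r3:4,r4:1
c2: issue ADD r4<-Add1 | r0:4,r1:Mul1,r2:4,r3:4,r4:Add1
c3: issue SUB r4<-Add2 | r0:4,r1:Mul1,r2:4,r3:4,r4:Add2
c4: CDB Add1=8; issue MUL r2<-Mul2 | r0:4,r1:Mul1,r2:Mul2,r3:4,r4:Add2
c5: CDB Mul1=16; issue ADD r3<-Add1 | r0:4,r1:16,r2:Mul2,r3:Add1,r4:Add2
c6: issue MUL r4<-Mul1 | r0:4,r1:16,r2:Mul2,r3:Add1,r4:Mul1
c7: CDB Add1=20; stall | r0:4,r1:16,r2:Mul2,r3:20,r4:Mul1
c8: CDB Add2=12; stall | r0:4,r1:16,r2:Mul2,r3:20,r4:Mul1
c9: stall | r0:4,r1:16,r2:Mul2,r3:20,r4:Mul1
c10: stall | r0:4,r1:16,r2:Mul2,r3:20,r4:Mul1
c11: stall | r0:4,r1:16,r2:Mul2,r3:20,r4:Mul1
c12: CDB Mul2=48; issue MUL r0<-Mul2 | r0:Mul2,r1:16,r2:48,r3:20,r4:Mul1
c13: issue ADD r0<-Add1 | r0:Add1,r1:16,r2:48,r3:20,r4:Mul1
c14: issue ADD r1<-Add2 | r0:Add1,r1:Add2,r2:48,r3:20,r4:Mul1
c15: stall | r0:Add1,r1:Add2,r2:48,r3:20,r4:Mul1
c16: CDB Add2=68; issue ADD r1<-Add2 | r0:Add1,r1:Add2,r2:48,r3:20,r4:Mul1

STATUS = TAG Mul1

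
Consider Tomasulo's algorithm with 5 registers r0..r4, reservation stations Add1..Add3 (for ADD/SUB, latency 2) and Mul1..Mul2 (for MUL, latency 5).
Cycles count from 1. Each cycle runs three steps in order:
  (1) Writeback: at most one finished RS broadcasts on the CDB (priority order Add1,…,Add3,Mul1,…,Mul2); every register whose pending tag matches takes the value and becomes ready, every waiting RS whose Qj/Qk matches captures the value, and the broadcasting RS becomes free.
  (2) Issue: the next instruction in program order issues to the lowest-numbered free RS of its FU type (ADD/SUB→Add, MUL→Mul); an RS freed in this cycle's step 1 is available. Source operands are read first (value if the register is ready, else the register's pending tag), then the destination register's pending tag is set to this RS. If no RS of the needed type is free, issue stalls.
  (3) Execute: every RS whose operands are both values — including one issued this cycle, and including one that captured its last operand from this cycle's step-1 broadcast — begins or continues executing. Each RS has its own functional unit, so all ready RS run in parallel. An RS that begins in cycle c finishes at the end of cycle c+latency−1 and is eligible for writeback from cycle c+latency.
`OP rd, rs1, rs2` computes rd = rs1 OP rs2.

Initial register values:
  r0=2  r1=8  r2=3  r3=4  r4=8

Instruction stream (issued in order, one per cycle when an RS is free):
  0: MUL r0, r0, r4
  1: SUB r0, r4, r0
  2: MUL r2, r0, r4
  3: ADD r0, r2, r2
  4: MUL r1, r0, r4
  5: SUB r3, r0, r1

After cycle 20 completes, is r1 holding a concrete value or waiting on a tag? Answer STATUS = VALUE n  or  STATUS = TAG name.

cycle 1: issue MUL r0<-Mul1 // r0:Mul1,r1:8,r2:3,r3:4,r4:8
cycle 2: issue SUB r0<-Add1 // r0:Add1,r1:8,r2:3,r3:4,r4:8
cycle 3: issue MUL r2<-Mul2 // r0:Add1,r1:8,r2:Mul2,r3:4,r4:8
cycle 4: issue ADD r0<-Add2 // r0:Add2,r1:8,r2:Mul2,r3:4,r4:8
cycle 5: stall // r0:Add2,r1:8,r2:Mul2,r3:4,r4:8
cycle 6: CDB Mul1=16; issue MUL r1<-Mul1 // r0:Add2,r1:Mul1,r2:Mul2,r3:4,r4:8
cycle 7: issue SUB r3<-Add3 // r0:Add2,r1:Mul1,r2:Mul2,r3:Add3,r4:8
cycle 8: CDB Add1=-8 // r0:Add2,r1:Mul1,r2:Mul2,r3:Add3,r4:8
cycle 9: - // r0:Add2,r1:Mul1,r2:Mul2,r3:Add3,r4:8
cycle 10: - // r0:Add2,r1:Mul1,r2:Mul2,r3:Add3,r4:8
cycle 11: - // r0:Add2,r1:Mul1,r2:Mul2,r3:Add3,r4:8
cycle 12: - // r0:Add2,r1:Mul1,r2:Mul2,r3:Add3,r4:8
cycle 13: CDB Mul2=-64 // r0:Add2,r1:Mul1,r2:-64,r3:Add3,r4:8
cycle 14: - // r0:Add2,r1:Mul1,r2:-64,r3:Add3,r4:8
cycle 15: CDB Add2=-128 // r0:-128,r1:Mul1,r2:-64,r3:Add3,r4:8
cycle 16: - // r0:-128,r1:Mul1,r2:-64,r3:Add3,r4:8
cycle 17: - // r0:-128,r1:Mul1,r2:-64,r3:Add3,r4:8
cycle 18: - // r0:-128,r1:Mul1,r2:-64,r3:Add3,r4:8
cycle 19: - // r0:-128,r1:Mul1,r2:-64,r3:Add3,r4:8
cycle 20: CDB Mul1=-1024 // r0:-128,r1:-1024,r2:-64,r3:Add3,r4:8

STATUS = VALUE -1024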